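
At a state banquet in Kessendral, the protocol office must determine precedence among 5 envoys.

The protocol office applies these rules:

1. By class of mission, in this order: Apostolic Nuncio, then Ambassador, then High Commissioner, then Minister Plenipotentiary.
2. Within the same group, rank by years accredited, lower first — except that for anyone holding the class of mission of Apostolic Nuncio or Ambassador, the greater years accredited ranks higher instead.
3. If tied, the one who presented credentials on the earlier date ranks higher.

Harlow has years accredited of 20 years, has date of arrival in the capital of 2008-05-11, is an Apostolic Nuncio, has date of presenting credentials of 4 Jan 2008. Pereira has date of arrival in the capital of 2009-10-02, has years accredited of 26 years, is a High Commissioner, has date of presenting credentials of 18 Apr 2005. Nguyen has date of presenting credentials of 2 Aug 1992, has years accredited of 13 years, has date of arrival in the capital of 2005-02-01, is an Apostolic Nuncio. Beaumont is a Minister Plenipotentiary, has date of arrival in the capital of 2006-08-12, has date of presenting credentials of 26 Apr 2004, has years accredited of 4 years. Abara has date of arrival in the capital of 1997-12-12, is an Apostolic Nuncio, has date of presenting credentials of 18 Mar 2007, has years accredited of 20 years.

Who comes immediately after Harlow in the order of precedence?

Nguyen

By class of mission: Abara, Harlow and Nguyen (Apostolic Nuncio); then Pereira (High Commissioner); then Beaumont (Minister Plenipotentiary).
Among Abara, Harlow and Nguyen, by years accredited (higher first) (reversed rule for this group): Abara and Harlow (20 years) before Nguyen (13 years).
Among Abara and Harlow, by date of presenting credentials (earlier first): Abara (18 Mar 2007) before Harlow (4 Jan 2008).
Order: Abara, Harlow, Nguyen, Pereira, Beaumont.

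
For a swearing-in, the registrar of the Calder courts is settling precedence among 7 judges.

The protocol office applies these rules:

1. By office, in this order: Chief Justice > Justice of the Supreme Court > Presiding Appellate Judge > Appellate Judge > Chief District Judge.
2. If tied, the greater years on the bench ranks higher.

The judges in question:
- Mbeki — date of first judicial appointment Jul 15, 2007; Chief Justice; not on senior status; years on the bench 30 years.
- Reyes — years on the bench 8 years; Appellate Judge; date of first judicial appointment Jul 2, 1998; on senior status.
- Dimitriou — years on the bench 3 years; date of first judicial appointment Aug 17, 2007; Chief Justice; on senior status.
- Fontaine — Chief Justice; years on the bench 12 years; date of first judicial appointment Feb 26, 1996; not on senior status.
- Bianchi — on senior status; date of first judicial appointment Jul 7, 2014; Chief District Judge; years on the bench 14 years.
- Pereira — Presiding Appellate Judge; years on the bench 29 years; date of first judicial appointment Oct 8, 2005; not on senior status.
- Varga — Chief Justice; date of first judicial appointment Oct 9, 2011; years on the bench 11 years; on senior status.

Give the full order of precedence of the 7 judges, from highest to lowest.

By office: Mbeki, Fontaine, Varga and Dimitriou (Chief Justice); then Pereira (Presiding Appellate Judge); then Reyes (Appellate Judge); then Bianchi (Chief District Judge).
Among Mbeki, Fontaine, Varga and Dimitriou, by years on the bench (higher first): Mbeki (30 years) before Fontaine (12 years) before Varga (11 years) before Dimitriou (3 years).
Full order: Mbeki, Fontaine, Varga, Dimitriou, Pereira, Reyes, Bianchi.

Mbeki, Fontaine, Varga, Dimitriou, Pereira, Reyes, Bianchi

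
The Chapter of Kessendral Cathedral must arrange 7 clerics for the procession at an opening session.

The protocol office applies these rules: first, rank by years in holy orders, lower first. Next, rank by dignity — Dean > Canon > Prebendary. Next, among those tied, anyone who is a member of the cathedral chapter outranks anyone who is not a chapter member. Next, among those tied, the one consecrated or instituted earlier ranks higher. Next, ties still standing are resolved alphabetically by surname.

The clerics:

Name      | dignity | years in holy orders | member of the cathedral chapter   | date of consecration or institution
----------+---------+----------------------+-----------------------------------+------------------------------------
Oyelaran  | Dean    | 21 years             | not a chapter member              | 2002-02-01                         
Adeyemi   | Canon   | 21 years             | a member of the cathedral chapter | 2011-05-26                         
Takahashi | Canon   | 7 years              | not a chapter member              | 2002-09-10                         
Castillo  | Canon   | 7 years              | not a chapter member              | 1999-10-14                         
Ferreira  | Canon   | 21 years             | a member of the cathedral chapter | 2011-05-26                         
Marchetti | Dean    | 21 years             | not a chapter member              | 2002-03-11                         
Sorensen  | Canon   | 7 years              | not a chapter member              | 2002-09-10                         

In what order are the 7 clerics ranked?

Castillo, Sorensen, Takahashi, Oyelaran, Marchetti, Adeyemi, Ferreira

By years in holy orders (lower first): Castillo, Sorensen and Takahashi (each 7 years); then Oyelaran, Marchetti, Adeyemi and Ferreira (each 21 years).
Castillo, Sorensen and Takahashi are each Canon, so the next rule applies.
Castillo, Sorensen and Takahashi are each not a chapter member, so the next rule applies.
Among Castillo, Sorensen and Takahashi, by date of consecration or institution (earlier first): Castillo (1999-10-14) before Sorensen and Takahashi (2002-09-10).
Among Sorensen and Takahashi, alphabetically by surname: Sorensen before Takahashi.
Among Oyelaran, Marchetti, Adeyemi and Ferreira, by dignity: Oyelaran and Marchetti (Dean) before Adeyemi and Ferreira (Canon).
Oyelaran and Marchetti are each not a chapter member, so the next rule applies.
Among Oyelaran and Marchetti, by date of consecration or institution (earlier first): Oyelaran (2002-02-01) before Marchetti (2002-03-11).
Adeyemi and Ferreira are each a member of the cathedral chapter, so the next rule applies.
Adeyemi and Ferreira both have date of consecration or institution 2011-05-26, so the next rule applies.
Among Adeyemi and Ferreira, alphabetically by surname: Adeyemi before Ferreira.
Full order: Castillo, Sorensen, Takahashi, Oyelaran, Marchetti, Adeyemi, Ferreira.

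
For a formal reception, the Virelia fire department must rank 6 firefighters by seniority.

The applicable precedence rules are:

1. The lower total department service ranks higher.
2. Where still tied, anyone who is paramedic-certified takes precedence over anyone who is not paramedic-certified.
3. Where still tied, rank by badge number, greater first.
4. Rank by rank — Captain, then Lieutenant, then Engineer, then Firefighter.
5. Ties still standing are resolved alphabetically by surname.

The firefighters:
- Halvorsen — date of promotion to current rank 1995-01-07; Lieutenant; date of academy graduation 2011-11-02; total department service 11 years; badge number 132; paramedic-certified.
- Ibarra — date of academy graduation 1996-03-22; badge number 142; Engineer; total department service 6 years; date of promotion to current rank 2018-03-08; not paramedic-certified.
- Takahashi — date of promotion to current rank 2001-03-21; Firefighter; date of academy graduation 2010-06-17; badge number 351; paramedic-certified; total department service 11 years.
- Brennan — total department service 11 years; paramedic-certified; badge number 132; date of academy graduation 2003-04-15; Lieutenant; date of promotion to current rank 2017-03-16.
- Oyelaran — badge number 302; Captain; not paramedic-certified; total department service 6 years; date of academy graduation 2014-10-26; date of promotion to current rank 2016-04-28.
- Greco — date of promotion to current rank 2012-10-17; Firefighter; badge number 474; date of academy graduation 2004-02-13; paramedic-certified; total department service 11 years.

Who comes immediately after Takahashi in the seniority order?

Brennan

By total department service (lower first): Oyelaran and Ibarra (both 6 years); then Greco, Takahashi, Brennan and Halvorsen (each 11 years).
Oyelaran and Ibarra are each not paramedic-certified, so the next rule applies.
Among Oyelaran and Ibarra, by badge number (higher first): Oyelaran (302) before Ibarra (142).
Greco, Takahashi, Brennan and Halvorsen are each paramedic-certified, so the next rule applies.
Among Greco, Takahashi, Brennan and Halvorsen, by badge number (higher first): Greco (474) before Takahashi (351) before Brennan and Halvorsen (132).
Brennan and Halvorsen are each Lieutenant, so the next rule applies.
Among Brennan and Halvorsen, alphabetically by surname: Brennan before Halvorsen.
Order: Oyelaran, Ibarra, Greco, Takahashi, Brennan, Halvorsen.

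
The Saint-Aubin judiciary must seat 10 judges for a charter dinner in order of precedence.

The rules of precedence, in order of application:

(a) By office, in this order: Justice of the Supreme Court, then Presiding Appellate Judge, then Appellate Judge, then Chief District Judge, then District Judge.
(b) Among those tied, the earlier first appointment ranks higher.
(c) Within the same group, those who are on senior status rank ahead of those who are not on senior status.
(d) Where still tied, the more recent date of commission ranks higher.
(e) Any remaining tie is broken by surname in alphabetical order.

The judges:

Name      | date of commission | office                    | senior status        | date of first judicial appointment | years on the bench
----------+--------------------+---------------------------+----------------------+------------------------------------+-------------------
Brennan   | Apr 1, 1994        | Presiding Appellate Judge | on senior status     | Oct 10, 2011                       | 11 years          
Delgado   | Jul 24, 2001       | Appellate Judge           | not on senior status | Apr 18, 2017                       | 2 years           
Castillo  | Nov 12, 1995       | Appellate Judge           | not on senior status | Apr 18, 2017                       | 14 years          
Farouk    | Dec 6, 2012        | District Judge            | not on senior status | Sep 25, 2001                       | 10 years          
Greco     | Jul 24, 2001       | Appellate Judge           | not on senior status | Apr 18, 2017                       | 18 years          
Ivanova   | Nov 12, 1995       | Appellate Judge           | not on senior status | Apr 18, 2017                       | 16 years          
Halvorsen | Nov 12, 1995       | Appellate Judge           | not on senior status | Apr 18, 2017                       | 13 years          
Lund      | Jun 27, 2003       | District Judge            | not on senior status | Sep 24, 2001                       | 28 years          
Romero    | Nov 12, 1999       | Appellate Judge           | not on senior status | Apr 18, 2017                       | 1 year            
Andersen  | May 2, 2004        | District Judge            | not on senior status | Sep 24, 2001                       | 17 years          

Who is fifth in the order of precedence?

By office: Brennan (Presiding Appellate Judge); then Delgado, Greco, Romero, Castillo, Halvorsen and Ivanova (Appellate Judge); then Andersen, Lund and Farouk (District Judge).
Delgado, Greco, Romero, Castillo, Halvorsen and Ivanova all have date of first judicial appointment Apr 18, 2017, so the next rule applies.
Delgado, Greco, Romero, Castillo, Halvorsen and Ivanova are each not on senior status, so the next rule applies.
Among Delgado, Greco, Romero, Castillo, Halvorsen and Ivanova, by date of commission (later first): Delgado and Greco (Jul 24, 2001) before Romero (Nov 12, 1999) before Castillo, Halvorsen and Ivanova (Nov 12, 1995).
Among Delgado and Greco, alphabetically by surname: Delgado before Greco.
Among Castillo, Halvorsen and Ivanova, alphabetically by surname: Castillo before Halvorsen before Ivanova.
Among Andersen, Lund and Farouk, by date of first judicial appointment (earlier first): Andersen and Lund (Sep 24, 2001) before Farouk (Sep 25, 2001).
Andersen and Lund are each not on senior status, so the next rule applies.
Among Andersen and Lund, by date of commission (later first): Andersen (May 2, 2004) before Lund (Jun 27, 2003).
Order: Brennan, Delgado, Greco, Romero, Castillo, Halvorsen, Ivanova, Andersen, Lund, Farouk.

Castillo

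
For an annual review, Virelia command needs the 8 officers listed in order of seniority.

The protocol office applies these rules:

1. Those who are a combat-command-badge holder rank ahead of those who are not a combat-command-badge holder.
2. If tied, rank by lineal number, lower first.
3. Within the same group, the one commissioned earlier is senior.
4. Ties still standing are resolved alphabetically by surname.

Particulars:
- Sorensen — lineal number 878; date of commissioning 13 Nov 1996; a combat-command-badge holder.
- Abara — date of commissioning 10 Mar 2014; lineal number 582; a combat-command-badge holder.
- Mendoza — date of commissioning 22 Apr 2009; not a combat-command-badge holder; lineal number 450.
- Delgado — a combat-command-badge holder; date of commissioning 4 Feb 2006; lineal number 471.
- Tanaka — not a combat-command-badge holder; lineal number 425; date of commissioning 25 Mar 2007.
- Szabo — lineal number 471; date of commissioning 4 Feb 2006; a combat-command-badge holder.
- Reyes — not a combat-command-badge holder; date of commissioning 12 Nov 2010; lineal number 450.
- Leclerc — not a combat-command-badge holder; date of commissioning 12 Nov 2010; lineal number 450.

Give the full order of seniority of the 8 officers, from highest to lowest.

By the first rule: Delgado, Szabo, Abara and Sorensen (each a combat-command-badge holder); then Tanaka, Mendoza, Leclerc and Reyes (each not a combat-command-badge holder).
Among Delgado, Szabo, Abara and Sorensen, by lineal number (lower first): Delgado and Szabo (471) before Abara (582) before Sorensen (878).
Delgado and Szabo both have date of commissioning 4 Feb 2006, so the next rule applies.
Among Delgado and Szabo, alphabetically by surname: Delgado before Szabo.
Among Tanaka, Mendoza, Leclerc and Reyes, by lineal number (lower first): Tanaka (425) before Mendoza, Leclerc and Reyes (450).
Among Mendoza, Leclerc and Reyes, by date of commissioning (earlier first): Mendoza (22 Apr 2009) before Leclerc and Reyes (12 Nov 2010).
Among Leclerc and Reyes, alphabetically by surname: Leclerc before Reyes.
Full order: Delgado, Szabo, Abara, Sorensen, Tanaka, Mendoza, Leclerc, Reyes.

Delgado, Szabo, Abara, Sorensen, Tanaka, Mendoza, Leclerc, Reyes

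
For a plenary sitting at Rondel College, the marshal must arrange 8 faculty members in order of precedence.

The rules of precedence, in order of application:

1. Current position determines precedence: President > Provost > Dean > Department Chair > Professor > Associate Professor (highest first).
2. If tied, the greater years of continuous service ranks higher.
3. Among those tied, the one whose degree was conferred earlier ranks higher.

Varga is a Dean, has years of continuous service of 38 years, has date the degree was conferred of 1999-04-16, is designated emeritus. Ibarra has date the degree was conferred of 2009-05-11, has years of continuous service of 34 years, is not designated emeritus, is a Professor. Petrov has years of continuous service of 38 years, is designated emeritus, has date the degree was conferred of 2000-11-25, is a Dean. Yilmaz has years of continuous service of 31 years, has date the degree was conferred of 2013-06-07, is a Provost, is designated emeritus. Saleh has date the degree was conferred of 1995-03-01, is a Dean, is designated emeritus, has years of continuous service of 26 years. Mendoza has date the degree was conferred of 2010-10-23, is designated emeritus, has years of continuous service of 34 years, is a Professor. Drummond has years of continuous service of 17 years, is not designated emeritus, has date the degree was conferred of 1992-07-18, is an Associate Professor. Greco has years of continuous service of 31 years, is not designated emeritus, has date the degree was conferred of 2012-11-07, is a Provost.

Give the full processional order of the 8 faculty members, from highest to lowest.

By current position: Greco and Yilmaz (Provost); then Varga, Petrov and Saleh (Dean); then Ibarra and Mendoza (Professor); then Drummond (Associate Professor).
Greco and Yilmaz both have years of continuous service 31 years, so the next rule applies.
Among Greco and Yilmaz, by date the degree was conferred (earlier first): Greco (2012-11-07) before Yilmaz (2013-06-07).
Among Varga, Petrov and Saleh, by years of continuous service (higher first): Varga and Petrov (38 years) before Saleh (26 years).
Among Varga and Petrov, by date the degree was conferred (earlier first): Varga (1999-04-16) before Petrov (2000-11-25).
Ibarra and Mendoza both have years of continuous service 34 years, so the next rule applies.
Among Ibarra and Mendoza, by date the degree was conferred (earlier first): Ibarra (2009-05-11) before Mendoza (2010-10-23).
Full order: Greco, Yilmaz, Varga, Petrov, Saleh, Ibarra, Mendoza, Drummond.

Greco, Yilmaz, Varga, Petrov, Saleh, Ibarra, Mendoza, Drummond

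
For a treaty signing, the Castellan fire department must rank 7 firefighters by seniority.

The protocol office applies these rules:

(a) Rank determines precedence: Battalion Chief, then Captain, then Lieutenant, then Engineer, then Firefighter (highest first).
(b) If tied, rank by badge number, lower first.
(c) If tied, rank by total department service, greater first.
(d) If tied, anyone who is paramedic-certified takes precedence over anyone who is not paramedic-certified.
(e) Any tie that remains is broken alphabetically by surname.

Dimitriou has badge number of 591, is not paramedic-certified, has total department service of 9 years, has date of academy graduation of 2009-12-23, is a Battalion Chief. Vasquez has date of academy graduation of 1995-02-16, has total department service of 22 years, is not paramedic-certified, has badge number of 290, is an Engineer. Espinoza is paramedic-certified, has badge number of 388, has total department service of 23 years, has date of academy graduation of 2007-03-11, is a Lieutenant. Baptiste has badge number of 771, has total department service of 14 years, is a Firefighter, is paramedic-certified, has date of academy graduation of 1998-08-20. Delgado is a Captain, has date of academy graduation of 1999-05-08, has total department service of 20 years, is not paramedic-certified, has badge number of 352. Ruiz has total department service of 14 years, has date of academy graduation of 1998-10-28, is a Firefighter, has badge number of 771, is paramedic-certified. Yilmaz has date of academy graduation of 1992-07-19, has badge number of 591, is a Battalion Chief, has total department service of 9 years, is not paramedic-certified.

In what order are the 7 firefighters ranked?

By rank: Dimitriou and Yilmaz (Battalion Chief); then Delgado (Captain); then Espinoza (Lieutenant); then Vasquez (Engineer); then Baptiste and Ruiz (Firefighter).
Dimitriou and Yilmaz both have badge number 591, so the next rule applies.
Dimitriou and Yilmaz both have total department service 9 years, so the next rule applies.
Dimitriou and Yilmaz are each not paramedic-certified, so the next rule applies.
Among Dimitriou and Yilmaz, alphabetically by surname: Dimitriou before Yilmaz.
Baptiste and Ruiz both have badge number 771, so the next rule applies.
Baptiste and Ruiz both have total department service 14 years, so the next rule applies.
Baptiste and Ruiz are each paramedic-certified, so the next rule applies.
Among Baptiste and Ruiz, alphabetically by surname: Baptiste before Ruiz.
Full order: Dimitriou, Yilmaz, Delgado, Espinoza, Vasquez, Baptiste, Ruiz.

Dimitriou, Yilmaz, Delgado, Espinoza, Vasquez, Baptiste, Ruiz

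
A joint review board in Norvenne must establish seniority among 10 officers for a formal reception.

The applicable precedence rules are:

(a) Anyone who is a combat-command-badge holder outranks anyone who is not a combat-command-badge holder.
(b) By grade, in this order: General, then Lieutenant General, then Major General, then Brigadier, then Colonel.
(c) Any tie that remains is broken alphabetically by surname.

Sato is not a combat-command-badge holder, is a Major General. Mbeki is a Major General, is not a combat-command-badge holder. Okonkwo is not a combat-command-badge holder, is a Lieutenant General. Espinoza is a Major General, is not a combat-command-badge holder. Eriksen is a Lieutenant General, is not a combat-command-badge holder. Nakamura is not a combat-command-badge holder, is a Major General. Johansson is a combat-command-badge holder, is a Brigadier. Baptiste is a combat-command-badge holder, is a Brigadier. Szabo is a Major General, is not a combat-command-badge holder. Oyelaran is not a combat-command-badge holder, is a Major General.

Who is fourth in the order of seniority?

Okonkwo

By the first rule: Baptiste and Johansson (both a combat-command-badge holder); then Eriksen, Okonkwo, Espinoza, Mbeki, Nakamura, Oyelaran, Sato and Szabo (each not a combat-command-badge holder).
Baptiste and Johansson are each Brigadier, so the next rule applies.
Among Baptiste and Johansson, alphabetically by surname: Baptiste before Johansson.
Among Eriksen, Okonkwo, Espinoza, Mbeki, Nakamura, Oyelaran, Sato and Szabo, by grade: Eriksen and Okonkwo (Lieutenant General) before Espinoza, Mbeki, Nakamura, Oyelaran, Sato and Szabo (Major General).
Among Eriksen and Okonkwo, alphabetically by surname: Eriksen before Okonkwo.
Among Espinoza, Mbeki, Nakamura, Oyelaran, Sato and Szabo, alphabetically by surname: Espinoza before Mbeki before Nakamura before Oyelaran before Sato before Szabo.
Order: Baptiste, Johansson, Eriksen, Okonkwo, Espinoza, Mbeki, Nakamura, Oyelaran, Sato, Szabo.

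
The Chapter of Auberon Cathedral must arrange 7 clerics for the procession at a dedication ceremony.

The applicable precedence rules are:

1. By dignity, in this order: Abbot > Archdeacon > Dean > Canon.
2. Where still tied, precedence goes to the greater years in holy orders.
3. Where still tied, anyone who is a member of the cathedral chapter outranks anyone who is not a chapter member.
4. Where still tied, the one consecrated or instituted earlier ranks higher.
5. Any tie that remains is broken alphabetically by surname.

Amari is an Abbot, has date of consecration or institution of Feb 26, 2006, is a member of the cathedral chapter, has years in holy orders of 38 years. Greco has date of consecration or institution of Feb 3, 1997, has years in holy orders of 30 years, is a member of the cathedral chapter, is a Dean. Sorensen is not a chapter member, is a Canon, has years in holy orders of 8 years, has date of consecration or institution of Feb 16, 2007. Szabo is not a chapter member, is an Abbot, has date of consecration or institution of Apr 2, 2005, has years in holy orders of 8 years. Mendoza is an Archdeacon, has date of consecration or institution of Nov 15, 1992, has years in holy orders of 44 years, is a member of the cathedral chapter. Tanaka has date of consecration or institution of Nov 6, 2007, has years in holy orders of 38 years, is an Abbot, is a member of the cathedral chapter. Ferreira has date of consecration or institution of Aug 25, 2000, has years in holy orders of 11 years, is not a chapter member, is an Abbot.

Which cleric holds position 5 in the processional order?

Mendoza

By dignity: Amari, Tanaka, Ferreira and Szabo (Abbot); then Mendoza (Archdeacon); then Greco (Dean); then Sorensen (Canon).
Among Amari, Tanaka, Ferreira and Szabo, by years in holy orders (higher first): Amari and Tanaka (38 years) before Ferreira (11 years) before Szabo (8 years).
Amari and Tanaka are each a member of the cathedral chapter, so the next rule applies.
Among Amari and Tanaka, by date of consecration or institution (earlier first): Amari (Feb 26, 2006) before Tanaka (Nov 6, 2007).
Order: Amari, Tanaka, Ferreira, Szabo, Mendoza, Greco, Sorensen.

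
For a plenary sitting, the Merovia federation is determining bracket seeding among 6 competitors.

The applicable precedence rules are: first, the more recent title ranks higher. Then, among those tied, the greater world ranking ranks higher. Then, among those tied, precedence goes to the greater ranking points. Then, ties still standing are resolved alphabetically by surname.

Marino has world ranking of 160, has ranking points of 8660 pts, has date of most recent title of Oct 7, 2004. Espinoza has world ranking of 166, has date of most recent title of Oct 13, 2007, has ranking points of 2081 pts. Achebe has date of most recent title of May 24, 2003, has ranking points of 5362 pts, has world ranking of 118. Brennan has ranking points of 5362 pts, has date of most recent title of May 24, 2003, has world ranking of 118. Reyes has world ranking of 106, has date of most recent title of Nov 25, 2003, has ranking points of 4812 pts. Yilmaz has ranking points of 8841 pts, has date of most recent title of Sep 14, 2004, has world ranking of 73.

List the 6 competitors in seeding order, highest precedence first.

Espinoza, Marino, Yilmaz, Reyes, Achebe, Brennan

By date of most recent title (later first): Espinoza (Oct 13, 2007); then Marino (Oct 7, 2004); then Yilmaz (Sep 14, 2004); then Reyes (Nov 25, 2003); then Achebe and Brennan (both May 24, 2003).
Achebe and Brennan both have world ranking 118, so the next rule applies.
Achebe and Brennan both have ranking points 5362 pts, so the next rule applies.
Among Achebe and Brennan, alphabetically by surname: Achebe before Brennan.
Full order: Espinoza, Marino, Yilmaz, Reyes, Achebe, Brennan.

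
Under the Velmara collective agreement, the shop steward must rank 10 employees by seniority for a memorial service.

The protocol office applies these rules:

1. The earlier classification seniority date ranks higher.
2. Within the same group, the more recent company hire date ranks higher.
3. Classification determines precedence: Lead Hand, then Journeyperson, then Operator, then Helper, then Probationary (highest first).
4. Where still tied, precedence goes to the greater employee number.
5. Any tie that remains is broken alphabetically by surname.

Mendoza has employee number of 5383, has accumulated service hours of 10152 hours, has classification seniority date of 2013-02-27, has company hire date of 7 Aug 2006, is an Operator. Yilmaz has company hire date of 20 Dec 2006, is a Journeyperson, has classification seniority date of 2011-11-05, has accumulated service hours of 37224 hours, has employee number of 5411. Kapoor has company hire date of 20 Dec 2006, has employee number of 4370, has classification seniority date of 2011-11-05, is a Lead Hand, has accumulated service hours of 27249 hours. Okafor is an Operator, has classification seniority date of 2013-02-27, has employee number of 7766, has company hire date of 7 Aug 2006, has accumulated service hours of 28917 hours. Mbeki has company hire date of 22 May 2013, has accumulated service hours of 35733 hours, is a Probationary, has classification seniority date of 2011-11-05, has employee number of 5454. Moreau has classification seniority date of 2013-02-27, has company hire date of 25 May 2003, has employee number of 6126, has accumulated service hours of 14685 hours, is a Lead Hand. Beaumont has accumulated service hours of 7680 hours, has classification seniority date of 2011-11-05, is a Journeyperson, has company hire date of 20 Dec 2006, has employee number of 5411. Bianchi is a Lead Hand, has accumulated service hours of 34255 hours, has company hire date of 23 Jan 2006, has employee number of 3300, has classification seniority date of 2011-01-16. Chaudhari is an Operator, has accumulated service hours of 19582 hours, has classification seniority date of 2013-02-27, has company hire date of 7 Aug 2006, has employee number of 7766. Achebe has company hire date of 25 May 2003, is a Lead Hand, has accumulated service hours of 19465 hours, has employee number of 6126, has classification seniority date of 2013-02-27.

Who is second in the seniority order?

By classification seniority date (earlier first): Bianchi (2011-01-16); then Mbeki, Kapoor, Beaumont and Yilmaz (each 2011-11-05); then Chaudhari, Okafor, Mendoza, Achebe and Moreau (each 2013-02-27).
Among Mbeki, Kapoor, Beaumont and Yilmaz, by company hire date (later first): Mbeki (22 May 2013) before Kapoor, Beaumont and Yilmaz (20 Dec 2006).
Among Kapoor, Beaumont and Yilmaz, by classification: Kapoor (Lead Hand) before Beaumont and Yilmaz (Journeyperson).
Beaumont and Yilmaz both have employee number 5411, so the next rule applies.
Among Beaumont and Yilmaz, alphabetically by surname: Beaumont before Yilmaz.
Among Chaudhari, Okafor, Mendoza, Achebe and Moreau, by company hire date (later first): Chaudhari, Okafor and Mendoza (7 Aug 2006) before Achebe and Moreau (25 May 2003).
Chaudhari, Okafor and Mendoza are each Operator, so the next rule applies.
Among Chaudhari, Okafor and Mendoza, by employee number (higher first): Chaudhari and Okafor (7766) before Mendoza (5383).
Among Chaudhari and Okafor, alphabetically by surname: Chaudhari before Okafor.
Achebe and Moreau are each Lead Hand, so the next rule applies.
Achebe and Moreau both have employee number 6126, so the next rule applies.
Among Achebe and Moreau, alphabetically by surname: Achebe before Moreau.
Order: Bianchi, Mbeki, Kapoor, Beaumont, Yilmaz, Chaudhari, Okafor, Mendoza, Achebe, Moreau.

Mbeki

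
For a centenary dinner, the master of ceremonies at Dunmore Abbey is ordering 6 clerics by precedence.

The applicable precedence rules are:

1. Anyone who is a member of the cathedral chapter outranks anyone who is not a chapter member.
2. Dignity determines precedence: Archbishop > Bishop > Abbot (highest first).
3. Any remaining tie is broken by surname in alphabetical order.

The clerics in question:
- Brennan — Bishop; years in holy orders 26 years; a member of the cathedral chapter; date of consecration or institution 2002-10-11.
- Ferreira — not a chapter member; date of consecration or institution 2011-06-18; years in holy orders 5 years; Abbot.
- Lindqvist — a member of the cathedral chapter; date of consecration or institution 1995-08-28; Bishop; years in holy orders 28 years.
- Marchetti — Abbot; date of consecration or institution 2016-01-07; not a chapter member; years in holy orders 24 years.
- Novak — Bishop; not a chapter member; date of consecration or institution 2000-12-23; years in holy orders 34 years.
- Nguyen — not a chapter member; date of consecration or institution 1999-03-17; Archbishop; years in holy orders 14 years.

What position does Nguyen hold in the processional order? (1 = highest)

3

By the first rule: Brennan and Lindqvist (both a member of the cathedral chapter); then Nguyen, Novak, Ferreira and Marchetti (each not a chapter member).
Brennan and Lindqvist are each Bishop, so the next rule applies.
Among Brennan and Lindqvist, alphabetically by surname: Brennan before Lindqvist.
Among Nguyen, Novak, Ferreira and Marchetti, by dignity: Nguyen (Archbishop) before Novak (Bishop) before Ferreira and Marchetti (Abbot).
Among Ferreira and Marchetti, alphabetically by surname: Ferreira before Marchetti.
Order: Brennan, Lindqvist, Nguyen, Novak, Ferreira, Marchetti. So position 3.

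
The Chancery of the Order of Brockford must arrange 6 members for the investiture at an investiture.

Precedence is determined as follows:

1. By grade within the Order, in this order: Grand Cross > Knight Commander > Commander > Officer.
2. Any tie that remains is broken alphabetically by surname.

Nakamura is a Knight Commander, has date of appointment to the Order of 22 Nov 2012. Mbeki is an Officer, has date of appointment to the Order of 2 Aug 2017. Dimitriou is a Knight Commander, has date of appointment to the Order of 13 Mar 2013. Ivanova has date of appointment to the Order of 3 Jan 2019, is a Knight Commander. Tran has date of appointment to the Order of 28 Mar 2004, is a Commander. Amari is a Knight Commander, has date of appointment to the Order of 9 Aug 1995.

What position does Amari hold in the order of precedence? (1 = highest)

By grade within the Order: Amari, Dimitriou, Ivanova and Nakamura (Knight Commander); then Tran (Commander); then Mbeki (Officer).
Among Amari, Dimitriou, Ivanova and Nakamura, alphabetically by surname: Amari before Dimitriou before Ivanova before Nakamura.
Order: Amari, Dimitriou, Ivanova, Nakamura, Tran, Mbeki. So position 1.

1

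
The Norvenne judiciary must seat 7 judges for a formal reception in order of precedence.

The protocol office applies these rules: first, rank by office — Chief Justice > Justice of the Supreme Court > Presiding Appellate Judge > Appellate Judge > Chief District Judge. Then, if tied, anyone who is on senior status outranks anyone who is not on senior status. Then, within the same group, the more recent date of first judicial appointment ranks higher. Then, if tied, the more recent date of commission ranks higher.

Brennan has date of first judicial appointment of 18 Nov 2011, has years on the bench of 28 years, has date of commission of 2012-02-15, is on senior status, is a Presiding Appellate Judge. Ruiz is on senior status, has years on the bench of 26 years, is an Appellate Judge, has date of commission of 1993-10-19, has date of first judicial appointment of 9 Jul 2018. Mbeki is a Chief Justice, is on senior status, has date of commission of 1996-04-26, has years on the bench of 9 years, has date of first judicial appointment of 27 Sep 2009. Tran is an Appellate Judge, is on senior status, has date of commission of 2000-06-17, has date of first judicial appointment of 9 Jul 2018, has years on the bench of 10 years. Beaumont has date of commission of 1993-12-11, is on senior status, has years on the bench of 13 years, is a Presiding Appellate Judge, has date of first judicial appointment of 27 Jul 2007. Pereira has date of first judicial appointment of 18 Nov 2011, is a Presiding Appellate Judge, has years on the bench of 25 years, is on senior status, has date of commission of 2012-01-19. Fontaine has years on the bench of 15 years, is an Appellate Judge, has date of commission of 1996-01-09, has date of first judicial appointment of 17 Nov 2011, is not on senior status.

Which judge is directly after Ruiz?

Fontaine

By office: Mbeki (Chief Justice); then Brennan, Pereira and Beaumont (Presiding Appellate Judge); then Tran, Ruiz and Fontaine (Appellate Judge).
Brennan, Pereira and Beaumont are each on senior status, so the next rule applies.
Among Brennan, Pereira and Beaumont, by date of first judicial appointment (later first): Brennan and Pereira (18 Nov 2011) before Beaumont (27 Jul 2007).
Among Brennan and Pereira, by date of commission (later first): Brennan (2012-02-15) before Pereira (2012-01-19).
Among Tran, Ruiz and Fontaine, on senior status before not on senior status: Tran and Ruiz (on senior status) before Fontaine (not on senior status).
Tran and Ruiz both have date of first judicial appointment 9 Jul 2018, so the next rule applies.
Among Tran and Ruiz, by date of commission (later first): Tran (2000-06-17) before Ruiz (1993-10-19).
Order: Mbeki, Brennan, Pereira, Beaumont, Tran, Ruiz, Fontaine.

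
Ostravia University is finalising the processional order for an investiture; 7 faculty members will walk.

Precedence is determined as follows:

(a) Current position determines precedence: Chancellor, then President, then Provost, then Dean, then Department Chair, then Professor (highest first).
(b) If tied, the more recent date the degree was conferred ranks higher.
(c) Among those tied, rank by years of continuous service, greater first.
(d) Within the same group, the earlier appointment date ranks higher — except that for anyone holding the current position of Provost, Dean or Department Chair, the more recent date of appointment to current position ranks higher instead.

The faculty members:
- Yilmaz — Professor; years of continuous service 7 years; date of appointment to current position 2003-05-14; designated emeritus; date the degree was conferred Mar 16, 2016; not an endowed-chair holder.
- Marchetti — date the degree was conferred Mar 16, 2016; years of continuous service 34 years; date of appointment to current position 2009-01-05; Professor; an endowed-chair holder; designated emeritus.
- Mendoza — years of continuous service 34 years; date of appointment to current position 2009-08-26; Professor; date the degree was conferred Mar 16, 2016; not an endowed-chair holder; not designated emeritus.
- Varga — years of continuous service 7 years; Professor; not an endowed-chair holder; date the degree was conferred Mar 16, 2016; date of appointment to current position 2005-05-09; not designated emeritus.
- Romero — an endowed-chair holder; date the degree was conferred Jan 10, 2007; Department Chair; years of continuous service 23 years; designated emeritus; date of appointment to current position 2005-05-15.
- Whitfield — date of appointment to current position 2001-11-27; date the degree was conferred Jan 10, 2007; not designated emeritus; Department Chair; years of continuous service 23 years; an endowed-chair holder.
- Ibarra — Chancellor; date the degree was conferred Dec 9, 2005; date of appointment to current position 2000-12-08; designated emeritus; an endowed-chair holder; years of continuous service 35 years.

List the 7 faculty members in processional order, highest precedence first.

Ibarra, Romero, Whitfield, Marchetti, Mendoza, Yilmaz, Varga

By current position: Ibarra (Chancellor); then Romero and Whitfield (Department Chair); then Marchetti, Mendoza, Yilmaz and Varga (Professor).
Romero and Whitfield both have date the degree was conferred Jan 10, 2007, so the next rule applies.
Romero and Whitfield both have years of continuous service 23 years, so the next rule applies.
Among Romero and Whitfield, by date of appointment to current position (later first) (reversed rule for this group): Romero (2005-05-15) before Whitfield (2001-11-27).
Marchetti, Mendoza, Yilmaz and Varga all have date the degree was conferred Mar 16, 2016, so the next rule applies.
Among Marchetti, Mendoza, Yilmaz and Varga, by years of continuous service (higher first): Marchetti and Mendoza (34 years) before Yilmaz and Varga (7 years).
Among Marchetti and Mendoza, by date of appointment to current position (earlier first): Marchetti (2009-01-05) before Mendoza (2009-08-26).
Among Yilmaz and Varga, by date of appointment to current position (earlier first): Yilmaz (2003-05-14) before Varga (2005-05-09).
Full order: Ibarra, Romero, Whitfield, Marchetti, Mendoza, Yilmaz, Varga.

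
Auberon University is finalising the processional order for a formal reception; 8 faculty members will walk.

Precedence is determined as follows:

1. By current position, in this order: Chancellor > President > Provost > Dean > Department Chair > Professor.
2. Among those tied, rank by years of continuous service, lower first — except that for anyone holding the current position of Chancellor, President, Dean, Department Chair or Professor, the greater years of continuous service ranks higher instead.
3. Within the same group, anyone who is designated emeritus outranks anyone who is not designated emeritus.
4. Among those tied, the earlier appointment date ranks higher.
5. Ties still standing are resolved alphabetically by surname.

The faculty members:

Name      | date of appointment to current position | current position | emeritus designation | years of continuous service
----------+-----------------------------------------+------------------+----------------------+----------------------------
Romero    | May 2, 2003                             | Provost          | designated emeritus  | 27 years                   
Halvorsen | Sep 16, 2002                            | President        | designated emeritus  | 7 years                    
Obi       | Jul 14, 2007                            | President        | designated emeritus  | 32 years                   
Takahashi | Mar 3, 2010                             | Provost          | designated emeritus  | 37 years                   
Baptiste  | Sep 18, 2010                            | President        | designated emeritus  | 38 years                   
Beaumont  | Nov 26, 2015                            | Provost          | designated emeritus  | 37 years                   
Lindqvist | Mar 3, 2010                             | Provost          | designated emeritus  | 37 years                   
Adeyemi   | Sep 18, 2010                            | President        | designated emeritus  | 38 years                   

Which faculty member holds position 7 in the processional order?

By current position: Adeyemi, Baptiste, Obi and Halvorsen (President); then Romero, Lindqvist, Takahashi and Beaumont (Provost).
Among Adeyemi, Baptiste, Obi and Halvorsen, by years of continuous service (higher first) (reversed rule for this group): Adeyemi and Baptiste (38 years) before Obi (32 years) before Halvorsen (7 years).
Adeyemi and Baptiste are each designated emeritus, so the next rule applies.
Adeyemi and Baptiste both have date of appointment to current position Sep 18, 2010, so the next rule applies.
Among Adeyemi and Baptiste, alphabetically by surname: Adeyemi before Baptiste.
Among Romero, Lindqvist, Takahashi and Beaumont, by years of continuous service (lower first): Romero (27 years) before Lindqvist, Takahashi and Beaumont (37 years).
Lindqvist, Takahashi and Beaumont are each designated emeritus, so the next rule applies.
Among Lindqvist, Takahashi and Beaumont, by date of appointment to current position (earlier first): Lindqvist and Takahashi (Mar 3, 2010) before Beaumont (Nov 26, 2015).
Among Lindqvist and Takahashi, alphabetically by surname: Lindqvist before Takahashi.
Order: Adeyemi, Baptiste, Obi, Halvorsen, Romero, Lindqvist, Takahashi, Beaumont.

Takahashi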